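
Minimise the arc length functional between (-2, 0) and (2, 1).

Arc-length functional: J[y] = ∫ sqrt(1 + (y')^2) dx.
Lagrangian L = sqrt(1 + (y')^2) has no explicit y dependence, so ∂L/∂y = 0 and the Euler-Lagrange equation gives
    d/dx( y' / sqrt(1 + (y')^2) ) = 0  ⇒  y' / sqrt(1 + (y')^2) = const.
Hence y' is constant, so y(x) is affine.
Fitting the endpoints (-2, 0) and (2, 1):
    slope m = (1 − 0) / (2 − (-2)) = 1/4,
    intercept c = 0 − m·(-2) = 1/2.
Extremal: y(x) = (1/4) x + 1/2.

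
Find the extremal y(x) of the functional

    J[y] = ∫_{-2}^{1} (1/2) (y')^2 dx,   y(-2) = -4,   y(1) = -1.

The Lagrangian is L = (1/2) (y')^2.
Compute ∂L/∂y = 0, ∂L/∂y' = y'.
The Euler-Lagrange equation d/dx(∂L/∂y') − ∂L/∂y = 0 reduces to
    y'' = 0.
Its general solution is
    y(x) = A x + B,
with A, B fixed by the endpoint conditions.
Applying the endpoint conditions y(-2) = -4 and y(1) = -1: solve A·-2 + B = -4 and A·1 + B = -1. Subtracting gives A(1 − -2) = -1 − -4, so A = 1, and B = -4 − A·-2 = -2. Therefore
    y(x) = x - 2.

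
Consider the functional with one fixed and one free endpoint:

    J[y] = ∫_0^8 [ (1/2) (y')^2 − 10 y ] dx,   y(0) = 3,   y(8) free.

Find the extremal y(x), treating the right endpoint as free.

The Lagrangian L = (1/2) (y')^2 − 10 y gives
    ∂L/∂y = −10,   ∂L/∂y' = y'.
Euler-Lagrange: d/dx(y') − (−10) = 0, i.e. y'' + 10 = 0, so
    y(x) = −(10/2) x^2 + C1 x + C2.
Fixed left endpoint y(0) = 3 ⇒ C2 = 3.
The right endpoint x = 8 is free, so the natural (transversality) condition is ∂L/∂y' |_{x=8} = 0, i.e. y'(8) = 0.
Compute y'(x) = −10 x + C1, so y'(8) = −80 + C1 = 0 ⇒ C1 = 80.
Therefore the extremal is
    y(x) = −5 x^2 + 80 x + 3.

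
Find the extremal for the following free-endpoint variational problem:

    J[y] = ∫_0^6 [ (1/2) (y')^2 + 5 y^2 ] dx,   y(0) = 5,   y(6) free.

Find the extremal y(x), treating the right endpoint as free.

The Lagrangian L = (1/2) (y')^2 + 5 y^2 gives
    ∂L/∂y = 10 y,   ∂L/∂y' = y'.
Euler-Lagrange: y'' − 10 y = 0.
With k = sqrt(10), the general solution is
    y(x) = A cosh(sqrt(10) x) + B sinh(sqrt(10) x).
Fixed left endpoint y(0) = 5 ⇒ A = 5.
The right endpoint x = 6 is free, so the natural (transversality) condition is ∂L/∂y' |_{x=6} = 0, i.e. y'(6) = 0.
Compute y'(x) = A k sinh(k x) + B k cosh(k x), so
    y'(6) = A k sinh(k·6) + B k cosh(k·6) = 0
    ⇒ B = −A tanh(k·6) = − 5 tanh(sqrt(10)·6).
Therefore the extremal is
    y(x) = 5 cosh(sqrt(10) x) − 5 tanh(sqrt(10)·6) sinh(sqrt(10) x).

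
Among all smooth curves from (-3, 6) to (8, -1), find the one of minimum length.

Arc-length functional: J[y] = ∫ sqrt(1 + (y')^2) dx.
Lagrangian L = sqrt(1 + (y')^2) has no explicit y dependence, so ∂L/∂y = 0 and the Euler-Lagrange equation gives
    d/dx( y' / sqrt(1 + (y')^2) ) = 0  ⇒  y' / sqrt(1 + (y')^2) = const.
Hence y' is constant, so y(x) is affine.
Fitting the endpoints (-3, 6) and (8, -1):
    slope m = ((-1) − 6) / (8 − (-3)) = -7/11,
    intercept c = 6 − m·(-3) = 45/11.
Extremal: y(x) = (-7/11) x + 45/11.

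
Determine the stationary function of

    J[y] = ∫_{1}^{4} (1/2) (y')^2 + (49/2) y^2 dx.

The Lagrangian is L = (1/2) (y')^2 + (49/2) y^2.
Compute ∂L/∂y = 49y, ∂L/∂y' = y'.
The Euler-Lagrange equation d/dx(∂L/∂y') − ∂L/∂y = 0 reduces to
    y'' − 49 y = 0.
Its general solution is
    y(x) = A e^(7x) + B e^(−7x),
with A, B fixed by the endpoint conditions.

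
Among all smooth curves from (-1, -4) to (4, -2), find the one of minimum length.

Arc-length functional: J[y] = ∫ sqrt(1 + (y')^2) dx.
Lagrangian L = sqrt(1 + (y')^2) has no explicit y dependence, so ∂L/∂y = 0 and the Euler-Lagrange equation gives
    d/dx( y' / sqrt(1 + (y')^2) ) = 0  ⇒  y' / sqrt(1 + (y')^2) = const.
Hence y' is constant, so y(x) is affine.
Fitting the endpoints (-1, -4) and (4, -2):
    slope m = ((-2) − (-4)) / (4 − (-1)) = 2/5,
    intercept c = (-4) − m·(-1) = -18/5.
Extremal: y(x) = (2/5) x - 18/5.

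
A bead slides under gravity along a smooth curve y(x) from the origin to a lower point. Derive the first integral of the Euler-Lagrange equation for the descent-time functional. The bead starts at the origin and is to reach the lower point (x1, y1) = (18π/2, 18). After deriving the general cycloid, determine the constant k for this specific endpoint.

The Lagrangian L = sqrt((1 + y'^2) / y) has no explicit x dependence, so the Beltrami identity applies:
    L − y' ∂L/∂y' = C.
Compute ∂L/∂y' = y' / sqrt(y (1 + y'^2)).
Substitute:
    sqrt((1 + y'^2)/y) − y'·y' / sqrt(y (1 + y'^2))
    = (1 + y'^2) / sqrt(y (1 + y'^2)) − y'^2 / sqrt(y (1 + y'^2))
    = 1 / sqrt(y (1 + y'^2)) = C.
Squaring and rearranging gives the first integral
    y (1 + y'^2) = 1/C^2 =: k   (constant).
Solving this first-order ODE by the substitution
    y = (k/2)(1 − cos θ)
yields the cycloid parameterisation
    x(θ) = (k/2)(θ − sin θ),   y(θ) = (k/2)(1 − cos θ).
The constant k is fixed by the endpoint condition.
Now fit the given lower endpoint (x1, y1) = (18π/2, 18). At the bottom of the first arch (θ = π), the parametric equations give
    y(π) = (k/2)(1 − cos π) = k,
    x(π) = (k/2)(π − sin π) = kπ/2.
Matching y(π) = 18 gives k = 18, consistent with x(π) = 18π/2. Therefore the specific cycloid is
    x(θ) = (18/2)(θ − sin θ),   y(θ) = (18/2)(1 − cos θ).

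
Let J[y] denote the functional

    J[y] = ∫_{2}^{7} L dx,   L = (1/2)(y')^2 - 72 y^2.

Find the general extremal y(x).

The Lagrangian is L = (1/2)(y')^2 - 72 y^2.
∂L/∂y = -144y.
∂L/∂y' = y'.
The Euler-Lagrange equation d/dx(∂L/∂y') − ∂L/∂y = 0 becomes:
    y'' + 144 y = 0
General solution: y(x) = A sin(12x) + B cos(12x), where A and B are arbitrary constants fixed by the endpoint conditions.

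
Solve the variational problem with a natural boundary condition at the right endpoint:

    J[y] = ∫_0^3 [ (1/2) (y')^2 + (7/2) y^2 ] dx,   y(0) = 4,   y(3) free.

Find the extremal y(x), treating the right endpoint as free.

The Lagrangian L = (1/2) (y')^2 + (7/2) y^2 gives
    ∂L/∂y = 7 y,   ∂L/∂y' = y'.
Euler-Lagrange: y'' − 7 y = 0.
With k = sqrt(7), the general solution is
    y(x) = A cosh(sqrt(7) x) + B sinh(sqrt(7) x).
Fixed left endpoint y(0) = 4 ⇒ A = 4.
The right endpoint x = 3 is free, so the natural (transversality) condition is ∂L/∂y' |_{x=3} = 0, i.e. y'(3) = 0.
Compute y'(x) = A k sinh(k x) + B k cosh(k x), so
    y'(3) = A k sinh(k·3) + B k cosh(k·3) = 0
    ⇒ B = −A tanh(k·3) = − 4 tanh(sqrt(7)·3).
Therefore the extremal is
    y(x) = 4 cosh(sqrt(7) x) − 4 tanh(sqrt(7)·3) sinh(sqrt(7) x).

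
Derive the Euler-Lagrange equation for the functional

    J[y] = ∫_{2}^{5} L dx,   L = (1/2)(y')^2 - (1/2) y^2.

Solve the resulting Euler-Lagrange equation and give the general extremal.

The Lagrangian is L = (1/2)(y')^2 - (1/2) y^2.
∂L/∂y = -y.
∂L/∂y' = y'.
The Euler-Lagrange equation d/dx(∂L/∂y') − ∂L/∂y = 0 becomes:
    y'' + y = 0
General solution: y(x) = A sin(x) + B cos(x), where A and B are arbitrary constants fixed by the endpoint conditions.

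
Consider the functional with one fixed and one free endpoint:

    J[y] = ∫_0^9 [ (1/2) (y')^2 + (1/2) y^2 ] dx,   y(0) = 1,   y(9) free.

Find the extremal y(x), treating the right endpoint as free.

The Lagrangian L = (1/2) (y')^2 + (1/2) y^2 gives
    ∂L/∂y = 1 y,   ∂L/∂y' = y'.
Euler-Lagrange: y'' − y = 0.
With k = 1, the general solution is
    y(x) = A cosh(x) + B sinh(x).
Fixed left endpoint y(0) = 1 ⇒ A = 1.
The right endpoint x = 9 is free, so the natural (transversality) condition is ∂L/∂y' |_{x=9} = 0, i.e. y'(9) = 0.
Compute y'(x) = A k sinh(k x) + B k cosh(k x), so
    y'(9) = A k sinh(k·9) + B k cosh(k·9) = 0
    ⇒ B = −A tanh(k·9) = − tanh(1·9).
Therefore the extremal is
    y(x) = cosh(1 x) − tanh(1·9) sinh(1 x).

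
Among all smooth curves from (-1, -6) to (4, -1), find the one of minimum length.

Arc-length functional: J[y] = ∫ sqrt(1 + (y')^2) dx.
Lagrangian L = sqrt(1 + (y')^2) has no explicit y dependence, so ∂L/∂y = 0 and the Euler-Lagrange equation gives
    d/dx( y' / sqrt(1 + (y')^2) ) = 0  ⇒  y' / sqrt(1 + (y')^2) = const.
Hence y' is constant, so y(x) is affine.
Fitting the endpoints (-1, -6) and (4, -1):
    slope m = ((-1) − (-6)) / (4 − (-1)) = 1,
    intercept c = (-6) − m·(-1) = -5.
Extremal: y(x) = x - 5.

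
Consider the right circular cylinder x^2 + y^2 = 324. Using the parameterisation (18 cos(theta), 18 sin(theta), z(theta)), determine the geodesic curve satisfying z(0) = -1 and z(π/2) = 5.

Parameterise the cylinder of radius R = 18 as
    r(θ) = (18 cos θ, 18 sin θ, z(θ)).
The arc-length element is
    ds = sqrt(324 + (dz/dθ)^2) dθ,
so the Lagrangian is L = sqrt(324 + z'^2).
L depends on z' only, not on z or θ, so ∂L/∂z = 0 and
    ∂L/∂z' = z' / sqrt(324 + z'^2).
The Euler-Lagrange equation gives
    d/dθ( z' / sqrt(324 + z'^2) ) = 0,
so z' is constant. Integrating once:
    z(θ) = a θ + b,
a helix on the cylinder (a straight line when the cylinder is unrolled). The constants a, b are determined by the endpoint conditions.
With endpoint conditions z(0) = -1 and z(π/2) = 5: from z(0) = b we get b = -1, and a·π/2 + -1 = 5 gives a = 12/π, so
    z(θ) = (12/π) θ − 1.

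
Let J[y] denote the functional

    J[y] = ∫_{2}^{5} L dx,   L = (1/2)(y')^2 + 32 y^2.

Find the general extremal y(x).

The Lagrangian is L = (1/2)(y')^2 + 32 y^2.
∂L/∂y = 64y.
∂L/∂y' = y'.
The Euler-Lagrange equation d/dx(∂L/∂y') − ∂L/∂y = 0 becomes:
    y'' - 64 y = 0
General solution: y(x) = A e^(8x) + B e^(-8x), where A and B are arbitrary constants fixed by the endpoint conditions.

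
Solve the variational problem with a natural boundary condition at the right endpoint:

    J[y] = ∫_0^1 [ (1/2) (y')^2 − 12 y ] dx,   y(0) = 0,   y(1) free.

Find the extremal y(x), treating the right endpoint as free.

The Lagrangian L = (1/2) (y')^2 − 12 y gives
    ∂L/∂y = −12,   ∂L/∂y' = y'.
Euler-Lagrange: d/dx(y') − (−12) = 0, i.e. y'' + 12 = 0, so
    y(x) = −(12/2) x^2 + C1 x + C2.
Fixed left endpoint y(0) = 0 ⇒ C2 = 0.
The right endpoint x = 1 is free, so the natural (transversality) condition is ∂L/∂y' |_{x=1} = 0, i.e. y'(1) = 0.
Compute y'(x) = −12 x + C1, so y'(1) = −12 + C1 = 0 ⇒ C1 = 12.
Therefore the extremal is
    y(x) = −6 x^2 + 12 x.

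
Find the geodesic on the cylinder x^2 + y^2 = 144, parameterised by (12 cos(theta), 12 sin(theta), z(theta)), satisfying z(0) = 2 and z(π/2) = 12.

Parameterise the cylinder of radius R = 12 as
    r(θ) = (12 cos θ, 12 sin θ, z(θ)).
The arc-length element is
    ds = sqrt(144 + (dz/dθ)^2) dθ,
so the Lagrangian is L = sqrt(144 + z'^2).
L depends on z' only, not on z or θ, so ∂L/∂z = 0 and
    ∂L/∂z' = z' / sqrt(144 + z'^2).
The Euler-Lagrange equation gives
    d/dθ( z' / sqrt(144 + z'^2) ) = 0,
so z' is constant. Integrating once:
    z(θ) = a θ + b,
a helix on the cylinder (a straight line when the cylinder is unrolled). The constants a, b are determined by the endpoint conditions.
With endpoint conditions z(0) = 2 and z(π/2) = 12: from z(0) = b we get b = 2, and a·π/2 + 2 = 12 gives a = 20/π, so
    z(θ) = (20/π) θ + 2.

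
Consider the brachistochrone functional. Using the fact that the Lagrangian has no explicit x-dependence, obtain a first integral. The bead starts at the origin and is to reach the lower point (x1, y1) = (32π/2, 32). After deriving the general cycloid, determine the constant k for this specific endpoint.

The Lagrangian L = sqrt((1 + y'^2) / y) has no explicit x dependence, so the Beltrami identity applies:
    L − y' ∂L/∂y' = C.
Compute ∂L/∂y' = y' / sqrt(y (1 + y'^2)).
Substitute:
    sqrt((1 + y'^2)/y) − y'·y' / sqrt(y (1 + y'^2))
    = (1 + y'^2) / sqrt(y (1 + y'^2)) − y'^2 / sqrt(y (1 + y'^2))
    = 1 / sqrt(y (1 + y'^2)) = C.
Squaring and rearranging gives the first integral
    y (1 + y'^2) = 1/C^2 =: k   (constant).
Solving this first-order ODE by the substitution
    y = (k/2)(1 − cos θ)
yields the cycloid parameterisation
    x(θ) = (k/2)(θ − sin θ),   y(θ) = (k/2)(1 − cos θ).
The constant k is fixed by the endpoint condition.
Now fit the given lower endpoint (x1, y1) = (32π/2, 32). At the bottom of the first arch (θ = π), the parametric equations give
    y(π) = (k/2)(1 − cos π) = k,
    x(π) = (k/2)(π − sin π) = kπ/2.
Matching y(π) = 32 gives k = 32, consistent with x(π) = 32π/2. Therefore the specific cycloid is
    x(θ) = (32/2)(θ − sin θ),   y(θ) = (32/2)(1 − cos θ).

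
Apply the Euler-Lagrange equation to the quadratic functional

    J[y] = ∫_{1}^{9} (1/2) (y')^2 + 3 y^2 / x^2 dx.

The Lagrangian is L = (1/2) (y')^2 + 3 y^2 / x^2.
Compute ∂L/∂y = 6y/x^2, ∂L/∂y' = y'.
The Euler-Lagrange equation d/dx(∂L/∂y') − ∂L/∂y = 0 reduces to
    y'' − 6/x^2 · y = 0  (x > 0).
Its general solution is
    y(x) = A x^3 + B x^(-2),
with A, B fixed by the endpoint conditions.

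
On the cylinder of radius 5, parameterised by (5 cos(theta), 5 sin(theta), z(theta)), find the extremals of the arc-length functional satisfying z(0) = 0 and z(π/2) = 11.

Parameterise the cylinder of radius R = 5 as
    r(θ) = (5 cos θ, 5 sin θ, z(θ)).
The arc-length element is
    ds = sqrt(25 + (dz/dθ)^2) dθ,
so the Lagrangian is L = sqrt(25 + z'^2).
L depends on z' only, not on z or θ, so ∂L/∂z = 0 and
    ∂L/∂z' = z' / sqrt(25 + z'^2).
The Euler-Lagrange equation gives
    d/dθ( z' / sqrt(25 + z'^2) ) = 0,
so z' is constant. Integrating once:
    z(θ) = a θ + b,
a helix on the cylinder (a straight line when the cylinder is unrolled). The constants a, b are determined by the endpoint conditions.
With endpoint conditions z(0) = 0 and z(π/2) = 11: from z(0) = b we get b = 0, and a·π/2 + 0 = 11 gives a = 22/π, so
    z(θ) = (22/π) θ.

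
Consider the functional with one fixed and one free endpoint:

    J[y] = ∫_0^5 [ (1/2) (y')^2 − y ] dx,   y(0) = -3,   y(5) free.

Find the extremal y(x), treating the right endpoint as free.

The Lagrangian L = (1/2) (y')^2 − y gives
    ∂L/∂y = −1,   ∂L/∂y' = y'.
Euler-Lagrange: d/dx(y') − (−1) = 0, i.e. y'' + 1 = 0, so
    y(x) = −(1/2) x^2 + C1 x + C2.
Fixed left endpoint y(0) = -3 ⇒ C2 = -3.
The right endpoint x = 5 is free, so the natural (transversality) condition is ∂L/∂y' |_{x=5} = 0, i.e. y'(5) = 0.
Compute y'(x) = −1 x + C1, so y'(5) = −5 + C1 = 0 ⇒ C1 = 5.
Therefore the extremal is
    y(x) = −x^2/2 + 5 x − 3.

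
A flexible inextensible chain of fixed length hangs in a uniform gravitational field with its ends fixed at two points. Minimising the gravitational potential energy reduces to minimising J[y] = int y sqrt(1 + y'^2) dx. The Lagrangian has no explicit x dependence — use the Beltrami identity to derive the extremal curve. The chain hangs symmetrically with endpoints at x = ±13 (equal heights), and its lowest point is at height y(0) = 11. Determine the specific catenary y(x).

The Lagrangian L(y, y') = y sqrt(1 + y'^2) has no explicit x dependence, so the Beltrami identity applies:
    L − y' ∂L/∂y' = C.
Compute ∂L/∂y' = y · y' / sqrt(1 + y'^2). Then
    L − y' ∂L/∂y'
    = y sqrt(1 + y'^2) − y · y'^2 / sqrt(1 + y'^2)
    = y (1 + y'^2 − y'^2) / sqrt(1 + y'^2)
    = y / sqrt(1 + y'^2) = C.
Squaring gives y^2 = C^2 (1 + y'^2), i.e.
    y'^2 = y^2 / C^2 − 1.
Separating variables,
    dy / sqrt(y^2 − C^2) = dx / C,
and integrating gives arccosh(y / C) = (x − a)/C, so
    y(x) = C cosh((x − a)/C),
the catenary. The constants C and a are fixed by the two endpoint conditions (and, for the hanging-chain problem, the length constraint selects C).
Now fit the given data. The endpoints x = ±13 are symmetric at equal height, so the catenary is even about its minimum: a = 0 and y(x) = C cosh(x/C). The lowest point is y(0) = C cosh(0) = C, and we are told y(0) = 11, so C = 11. Therefore
    y(x) = 11 cosh(x/11),
and at the endpoints
    y(±13) = 11 cosh(13/11).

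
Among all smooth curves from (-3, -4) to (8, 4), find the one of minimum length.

Arc-length functional: J[y] = ∫ sqrt(1 + (y')^2) dx.
Lagrangian L = sqrt(1 + (y')^2) has no explicit y dependence, so ∂L/∂y = 0 and the Euler-Lagrange equation gives
    d/dx( y' / sqrt(1 + (y')^2) ) = 0  ⇒  y' / sqrt(1 + (y')^2) = const.
Hence y' is constant, so y(x) is affine.
Fitting the endpoints (-3, -4) and (8, 4):
    slope m = (4 − (-4)) / (8 − (-3)) = 8/11,
    intercept c = (-4) − m·(-3) = -20/11.
Extremal: y(x) = (8/11) x - 20/11.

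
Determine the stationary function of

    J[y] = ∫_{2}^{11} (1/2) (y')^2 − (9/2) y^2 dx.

The Lagrangian is L = (1/2) (y')^2 − (9/2) y^2.
Compute ∂L/∂y = -9y, ∂L/∂y' = y'.
The Euler-Lagrange equation d/dx(∂L/∂y') − ∂L/∂y = 0 reduces to
    y'' + 9 y = 0.
Its general solution is
    y(x) = A sin(3x) + B cos(3x),
with A, B fixed by the endpoint conditions.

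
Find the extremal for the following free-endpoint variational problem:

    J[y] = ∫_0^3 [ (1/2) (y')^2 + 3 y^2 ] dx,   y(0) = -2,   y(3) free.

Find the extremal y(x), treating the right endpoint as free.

The Lagrangian L = (1/2) (y')^2 + 3 y^2 gives
    ∂L/∂y = 6 y,   ∂L/∂y' = y'.
Euler-Lagrange: y'' − 6 y = 0.
With k = sqrt(6), the general solution is
    y(x) = A cosh(sqrt(6) x) + B sinh(sqrt(6) x).
Fixed left endpoint y(0) = -2 ⇒ A = -2.
The right endpoint x = 3 is free, so the natural (transversality) condition is ∂L/∂y' |_{x=3} = 0, i.e. y'(3) = 0.
Compute y'(x) = A k sinh(k x) + B k cosh(k x), so
    y'(3) = A k sinh(k·3) + B k cosh(k·3) = 0
    ⇒ B = −A tanh(k·3) = 2 tanh(sqrt(6)·3).
Therefore the extremal is
    y(x) = −2 cosh(sqrt(6) x) + 2 tanh(sqrt(6)·3) sinh(sqrt(6) x).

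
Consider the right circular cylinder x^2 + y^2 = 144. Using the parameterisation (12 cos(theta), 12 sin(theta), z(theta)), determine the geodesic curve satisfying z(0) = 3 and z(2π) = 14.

Parameterise the cylinder of radius R = 12 as
    r(θ) = (12 cos θ, 12 sin θ, z(θ)).
The arc-length element is
    ds = sqrt(144 + (dz/dθ)^2) dθ,
so the Lagrangian is L = sqrt(144 + z'^2).
L depends on z' only, not on z or θ, so ∂L/∂z = 0 and
    ∂L/∂z' = z' / sqrt(144 + z'^2).
The Euler-Lagrange equation gives
    d/dθ( z' / sqrt(144 + z'^2) ) = 0,
so z' is constant. Integrating once:
    z(θ) = a θ + b,
a helix on the cylinder (a straight line when the cylinder is unrolled). The constants a, b are determined by the endpoint conditions.
With endpoint conditions z(0) = 3 and z(2π) = 14: from z(0) = b we get b = 3, and a·2π + 3 = 14 gives a = 11/(2π), so
    z(θ) = (11/(2π)) θ + 3.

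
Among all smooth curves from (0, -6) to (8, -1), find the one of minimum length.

Arc-length functional: J[y] = ∫ sqrt(1 + (y')^2) dx.
Lagrangian L = sqrt(1 + (y')^2) has no explicit y dependence, so ∂L/∂y = 0 and the Euler-Lagrange equation gives
    d/dx( y' / sqrt(1 + (y')^2) ) = 0  ⇒  y' / sqrt(1 + (y')^2) = const.
Hence y' is constant, so y(x) is affine.
Fitting the endpoints (0, -6) and (8, -1):
    slope m = ((-1) − (-6)) / (8 − 0) = 5/8,
    intercept c = (-6) − m·0 = -6.
Extremal: y(x) = (5/8) x - 6.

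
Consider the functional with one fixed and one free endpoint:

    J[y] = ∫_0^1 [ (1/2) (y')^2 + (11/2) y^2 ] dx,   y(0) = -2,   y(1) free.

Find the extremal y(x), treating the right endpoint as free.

The Lagrangian L = (1/2) (y')^2 + (11/2) y^2 gives
    ∂L/∂y = 11 y,   ∂L/∂y' = y'.
Euler-Lagrange: y'' − 11 y = 0.
With k = sqrt(11), the general solution is
    y(x) = A cosh(sqrt(11) x) + B sinh(sqrt(11) x).
Fixed left endpoint y(0) = -2 ⇒ A = -2.
The right endpoint x = 1 is free, so the natural (transversality) condition is ∂L/∂y' |_{x=1} = 0, i.e. y'(1) = 0.
Compute y'(x) = A k sinh(k x) + B k cosh(k x), so
    y'(1) = A k sinh(k·1) + B k cosh(k·1) = 0
    ⇒ B = −A tanh(k·1) = 2 tanh(sqrt(11)·1).
Therefore the extremal is
    y(x) = −2 cosh(sqrt(11) x) + 2 tanh(sqrt(11)·1) sinh(sqrt(11) x).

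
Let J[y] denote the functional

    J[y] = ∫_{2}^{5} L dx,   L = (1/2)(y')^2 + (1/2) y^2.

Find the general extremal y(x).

The Lagrangian is L = (1/2)(y')^2 + (1/2) y^2.
∂L/∂y = y.
∂L/∂y' = y'.
The Euler-Lagrange equation d/dx(∂L/∂y') − ∂L/∂y = 0 becomes:
    y'' - y = 0
General solution: y(x) = A e^x + B e^(-x), where A and B are arbitrary constants fixed by the endpoint conditions.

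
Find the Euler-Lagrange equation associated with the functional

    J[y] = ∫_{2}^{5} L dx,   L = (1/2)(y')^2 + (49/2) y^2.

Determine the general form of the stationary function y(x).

The Lagrangian is L = (1/2)(y')^2 + (49/2) y^2.
∂L/∂y = 49y.
∂L/∂y' = y'.
The Euler-Lagrange equation d/dx(∂L/∂y') − ∂L/∂y = 0 becomes:
    y'' - 49 y = 0
General solution: y(x) = A e^(7x) + B e^(-7x), where A and B are arbitrary constants fixed by the endpoint conditions.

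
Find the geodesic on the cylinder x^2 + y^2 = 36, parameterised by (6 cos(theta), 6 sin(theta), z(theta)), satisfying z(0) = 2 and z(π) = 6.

Parameterise the cylinder of radius R = 6 as
    r(θ) = (6 cos θ, 6 sin θ, z(θ)).
The arc-length element is
    ds = sqrt(36 + (dz/dθ)^2) dθ,
so the Lagrangian is L = sqrt(36 + z'^2).
L depends on z' only, not on z or θ, so ∂L/∂z = 0 and
    ∂L/∂z' = z' / sqrt(36 + z'^2).
The Euler-Lagrange equation gives
    d/dθ( z' / sqrt(36 + z'^2) ) = 0,
so z' is constant. Integrating once:
    z(θ) = a θ + b,
a helix on the cylinder (a straight line when the cylinder is unrolled). The constants a, b are determined by the endpoint conditions.
With endpoint conditions z(0) = 2 and z(π) = 6: from z(0) = b we get b = 2, and a·π + 2 = 6 gives a = 4/π, so
    z(θ) = (4/π) θ + 2.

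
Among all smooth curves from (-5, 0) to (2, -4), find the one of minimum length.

Arc-length functional: J[y] = ∫ sqrt(1 + (y')^2) dx.
Lagrangian L = sqrt(1 + (y')^2) has no explicit y dependence, so ∂L/∂y = 0 and the Euler-Lagrange equation gives
    d/dx( y' / sqrt(1 + (y')^2) ) = 0  ⇒  y' / sqrt(1 + (y')^2) = const.
Hence y' is constant, so y(x) is affine.
Fitting the endpoints (-5, 0) and (2, -4):
    slope m = ((-4) − 0) / (2 − (-5)) = -4/7,
    intercept c = 0 − m·(-5) = -20/7.
Extremal: y(x) = (-4/7) x - 20/7.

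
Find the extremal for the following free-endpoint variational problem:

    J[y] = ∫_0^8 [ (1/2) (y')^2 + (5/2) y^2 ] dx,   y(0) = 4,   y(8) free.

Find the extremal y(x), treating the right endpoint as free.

The Lagrangian L = (1/2) (y')^2 + (5/2) y^2 gives
    ∂L/∂y = 5 y,   ∂L/∂y' = y'.
Euler-Lagrange: y'' − 5 y = 0.
With k = sqrt(5), the general solution is
    y(x) = A cosh(sqrt(5) x) + B sinh(sqrt(5) x).
Fixed left endpoint y(0) = 4 ⇒ A = 4.
The right endpoint x = 8 is free, so the natural (transversality) condition is ∂L/∂y' |_{x=8} = 0, i.e. y'(8) = 0.
Compute y'(x) = A k sinh(k x) + B k cosh(k x), so
    y'(8) = A k sinh(k·8) + B k cosh(k·8) = 0
    ⇒ B = −A tanh(k·8) = − 4 tanh(sqrt(5)·8).
Therefore the extremal is
    y(x) = 4 cosh(sqrt(5) x) − 4 tanh(sqrt(5)·8) sinh(sqrt(5) x).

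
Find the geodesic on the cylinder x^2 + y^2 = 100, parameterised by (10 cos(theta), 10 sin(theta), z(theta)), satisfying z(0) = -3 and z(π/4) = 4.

Parameterise the cylinder of radius R = 10 as
    r(θ) = (10 cos θ, 10 sin θ, z(θ)).
The arc-length element is
    ds = sqrt(100 + (dz/dθ)^2) dθ,
so the Lagrangian is L = sqrt(100 + z'^2).
L depends on z' only, not on z or θ, so ∂L/∂z = 0 and
    ∂L/∂z' = z' / sqrt(100 + z'^2).
The Euler-Lagrange equation gives
    d/dθ( z' / sqrt(100 + z'^2) ) = 0,
so z' is constant. Integrating once:
    z(θ) = a θ + b,
a helix on the cylinder (a straight line when the cylinder is unrolled). The constants a, b are determined by the endpoint conditions.
With endpoint conditions z(0) = -3 and z(π/4) = 4: from z(0) = b we get b = -3, and a·π/4 + -3 = 4 gives a = 28/π, so
    z(θ) = (28/π) θ − 3.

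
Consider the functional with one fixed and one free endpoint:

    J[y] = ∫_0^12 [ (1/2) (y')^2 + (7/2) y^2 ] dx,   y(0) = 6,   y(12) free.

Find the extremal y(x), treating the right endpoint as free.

The Lagrangian L = (1/2) (y')^2 + (7/2) y^2 gives
    ∂L/∂y = 7 y,   ∂L/∂y' = y'.
Euler-Lagrange: y'' − 7 y = 0.
With k = sqrt(7), the general solution is
    y(x) = A cosh(sqrt(7) x) + B sinh(sqrt(7) x).
Fixed left endpoint y(0) = 6 ⇒ A = 6.
The right endpoint x = 12 is free, so the natural (transversality) condition is ∂L/∂y' |_{x=12} = 0, i.e. y'(12) = 0.
Compute y'(x) = A k sinh(k x) + B k cosh(k x), so
    y'(12) = A k sinh(k·12) + B k cosh(k·12) = 0
    ⇒ B = −A tanh(k·12) = − 6 tanh(sqrt(7)·12).
Therefore the extremal is
    y(x) = 6 cosh(sqrt(7) x) − 6 tanh(sqrt(7)·12) sinh(sqrt(7) x).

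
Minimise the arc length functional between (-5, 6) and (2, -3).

Arc-length functional: J[y] = ∫ sqrt(1 + (y')^2) dx.
Lagrangian L = sqrt(1 + (y')^2) has no explicit y dependence, so ∂L/∂y = 0 and the Euler-Lagrange equation gives
    d/dx( y' / sqrt(1 + (y')^2) ) = 0  ⇒  y' / sqrt(1 + (y')^2) = const.
Hence y' is constant, so y(x) is affine.
Fitting the endpoints (-5, 6) and (2, -3):
    slope m = ((-3) − 6) / (2 − (-5)) = -9/7,
    intercept c = 6 − m·(-5) = -3/7.
Extremal: y(x) = (-9/7) x - 3/7.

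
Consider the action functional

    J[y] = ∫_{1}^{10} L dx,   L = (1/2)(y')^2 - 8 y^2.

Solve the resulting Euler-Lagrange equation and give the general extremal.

The Lagrangian is L = (1/2)(y')^2 - 8 y^2.
∂L/∂y = -16y.
∂L/∂y' = y'.
The Euler-Lagrange equation d/dx(∂L/∂y') − ∂L/∂y = 0 becomes:
    y'' + 16 y = 0
General solution: y(x) = A sin(4x) + B cos(4x), where A and B are arbitrary constants fixed by the endpoint conditions.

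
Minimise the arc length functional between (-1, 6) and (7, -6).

Arc-length functional: J[y] = ∫ sqrt(1 + (y')^2) dx.
Lagrangian L = sqrt(1 + (y')^2) has no explicit y dependence, so ∂L/∂y = 0 and the Euler-Lagrange equation gives
    d/dx( y' / sqrt(1 + (y')^2) ) = 0  ⇒  y' / sqrt(1 + (y')^2) = const.
Hence y' is constant, so y(x) is affine.
Fitting the endpoints (-1, 6) and (7, -6):
    slope m = ((-6) − 6) / (7 − (-1)) = -3/2,
    intercept c = 6 − m·(-1) = 9/2.
Extremal: y(x) = (-3/2) x + 9/2.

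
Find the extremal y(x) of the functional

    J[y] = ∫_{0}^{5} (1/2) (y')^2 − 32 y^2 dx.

The Lagrangian is L = (1/2) (y')^2 − 32 y^2.
Compute ∂L/∂y = -64y, ∂L/∂y' = y'.
The Euler-Lagrange equation d/dx(∂L/∂y') − ∂L/∂y = 0 reduces to
    y'' + 64 y = 0.
Its general solution is
    y(x) = A sin(8x) + B cos(8x),
with A, B fixed by the endpoint conditions.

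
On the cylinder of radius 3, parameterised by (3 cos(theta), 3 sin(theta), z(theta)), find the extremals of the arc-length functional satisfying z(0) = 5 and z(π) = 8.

Parameterise the cylinder of radius R = 3 as
    r(θ) = (3 cos θ, 3 sin θ, z(θ)).
The arc-length element is
    ds = sqrt(9 + (dz/dθ)^2) dθ,
so the Lagrangian is L = sqrt(9 + z'^2).
L depends on z' only, not on z or θ, so ∂L/∂z = 0 and
    ∂L/∂z' = z' / sqrt(9 + z'^2).
The Euler-Lagrange equation gives
    d/dθ( z' / sqrt(9 + z'^2) ) = 0,
so z' is constant. Integrating once:
    z(θ) = a θ + b,
a helix on the cylinder (a straight line when the cylinder is unrolled). The constants a, b are determined by the endpoint conditions.
With endpoint conditions z(0) = 5 and z(π) = 8: from z(0) = b we get b = 5, and a·π + 5 = 8 gives a = 3/π, so
    z(θ) = (3/π) θ + 5.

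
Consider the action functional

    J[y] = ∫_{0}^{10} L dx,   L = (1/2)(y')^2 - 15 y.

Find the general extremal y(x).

The Lagrangian is L = (1/2)(y')^2 - 15 y.
∂L/∂y = -15.
∂L/∂y' = y'.
The Euler-Lagrange equation d/dx(∂L/∂y') − ∂L/∂y = 0 becomes:
    y'' + 15 = 0
General solution: y(x) = -(15/2) x^2 + A x + B, where A and B are arbitrary constants fixed by the endpoint conditions.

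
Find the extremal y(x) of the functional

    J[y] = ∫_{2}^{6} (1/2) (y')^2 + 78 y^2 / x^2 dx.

The Lagrangian is L = (1/2) (y')^2 + 78 y^2 / x^2.
Compute ∂L/∂y = 156y/x^2, ∂L/∂y' = y'.
The Euler-Lagrange equation d/dx(∂L/∂y') − ∂L/∂y = 0 reduces to
    y'' − 156/x^2 · y = 0  (x > 0).
Its general solution is
    y(x) = A x^13 + B x^(-12),
with A, B fixed by the endpoint conditions.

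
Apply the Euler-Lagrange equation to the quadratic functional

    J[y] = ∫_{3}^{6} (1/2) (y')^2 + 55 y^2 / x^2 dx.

The Lagrangian is L = (1/2) (y')^2 + 55 y^2 / x^2.
Compute ∂L/∂y = 110y/x^2, ∂L/∂y' = y'.
The Euler-Lagrange equation d/dx(∂L/∂y') − ∂L/∂y = 0 reduces to
    y'' − 110/x^2 · y = 0  (x > 0).
Its general solution is
    y(x) = A x^11 + B x^(-10),
with A, B fixed by the endpoint conditions.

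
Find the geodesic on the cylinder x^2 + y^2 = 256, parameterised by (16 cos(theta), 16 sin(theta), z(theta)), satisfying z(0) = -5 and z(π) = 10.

Parameterise the cylinder of radius R = 16 as
    r(θ) = (16 cos θ, 16 sin θ, z(θ)).
The arc-length element is
    ds = sqrt(256 + (dz/dθ)^2) dθ,
so the Lagrangian is L = sqrt(256 + z'^2).
L depends on z' only, not on z or θ, so ∂L/∂z = 0 and
    ∂L/∂z' = z' / sqrt(256 + z'^2).
The Euler-Lagrange equation gives
    d/dθ( z' / sqrt(256 + z'^2) ) = 0,
so z' is constant. Integrating once:
    z(θ) = a θ + b,
a helix on the cylinder (a straight line when the cylinder is unrolled). The constants a, b are determined by the endpoint conditions.
With endpoint conditions z(0) = -5 and z(π) = 10: from z(0) = b we get b = -5, and a·π + -5 = 10 gives a = 15/π, so
    z(θ) = (15/π) θ − 5.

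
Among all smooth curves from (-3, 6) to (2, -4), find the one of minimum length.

Arc-length functional: J[y] = ∫ sqrt(1 + (y')^2) dx.
Lagrangian L = sqrt(1 + (y')^2) has no explicit y dependence, so ∂L/∂y = 0 and the Euler-Lagrange equation gives
    d/dx( y' / sqrt(1 + (y')^2) ) = 0  ⇒  y' / sqrt(1 + (y')^2) = const.
Hence y' is constant, so y(x) is affine.
Fitting the endpoints (-3, 6) and (2, -4):
    slope m = ((-4) − 6) / (2 − (-3)) = -2,
    intercept c = 6 − m·(-3) = 0.
Extremal: y(x) = -2 x.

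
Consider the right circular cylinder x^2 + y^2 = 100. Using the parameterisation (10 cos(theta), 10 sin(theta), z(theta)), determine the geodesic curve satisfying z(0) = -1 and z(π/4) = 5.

Parameterise the cylinder of radius R = 10 as
    r(θ) = (10 cos θ, 10 sin θ, z(θ)).
The arc-length element is
    ds = sqrt(100 + (dz/dθ)^2) dθ,
so the Lagrangian is L = sqrt(100 + z'^2).
L depends on z' only, not on z or θ, so ∂L/∂z = 0 and
    ∂L/∂z' = z' / sqrt(100 + z'^2).
The Euler-Lagrange equation gives
    d/dθ( z' / sqrt(100 + z'^2) ) = 0,
so z' is constant. Integrating once:
    z(θ) = a θ + b,
a helix on the cylinder (a straight line when the cylinder is unrolled). The constants a, b are determined by the endpoint conditions.
With endpoint conditions z(0) = -1 and z(π/4) = 5: from z(0) = b we get b = -1, and a·π/4 + -1 = 5 gives a = 24/π, so
    z(θ) = (24/π) θ − 1.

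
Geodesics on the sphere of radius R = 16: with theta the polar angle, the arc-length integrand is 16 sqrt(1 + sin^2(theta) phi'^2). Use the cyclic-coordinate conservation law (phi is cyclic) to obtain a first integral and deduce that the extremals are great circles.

On the sphere of radius R = 16 with spherical coordinates (θ, φ), the induced metric is
    ds^2 = 256(dθ^2 + sin^2(θ) dφ^2).
Parameterise by θ; the arc-length functional is
    J[φ] = ∫ 16 sqrt(1 + sin^2(θ) (dφ/dθ)^2) dθ,
so L = 16 sqrt(1 + sin^2(θ) φ'^2). Compute
    ∂L/∂φ = 0  (L has no explicit φ dependence),
    ∂L/∂φ' = 16 sin^2(θ) φ' / sqrt(1 + sin^2(θ) φ'^2).
Since ∂L/∂φ = 0, the Euler-Lagrange equation
    d/dθ(∂L/∂φ') − ∂L/∂φ = 0
reduces to d/dθ(∂L/∂φ') = 0, i.e. the momentum conjugate to φ is conserved:
    16 sin^2(θ) φ' / sqrt(1 + sin^2(θ) φ'^2) = C.
The overall factor of 16 is constant, so dividing through gives Clairaut's relation sin^2(θ) φ' / sqrt(1 + sin^2(θ) φ'^2) = C' (with C' = C/16). Solving for φ' and integrating gives the great-circle family
    cot(θ) = A cos(φ − φ_0),
i.e. the intersection of the sphere with a plane through the origin. The two constants A and φ_0 (equivalently C and one phase) are fixed by the two endpoint conditions.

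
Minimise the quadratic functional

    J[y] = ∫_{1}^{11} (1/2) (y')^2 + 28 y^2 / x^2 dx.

The Lagrangian is L = (1/2) (y')^2 + 28 y^2 / x^2.
Compute ∂L/∂y = 56y/x^2, ∂L/∂y' = y'.
The Euler-Lagrange equation d/dx(∂L/∂y') − ∂L/∂y = 0 reduces to
    y'' − 56/x^2 · y = 0  (x > 0).
Its general solution is
    y(x) = A x^8 + B x^(-7),
with A, B fixed by the endpoint conditions.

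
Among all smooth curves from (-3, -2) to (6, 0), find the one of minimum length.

Arc-length functional: J[y] = ∫ sqrt(1 + (y')^2) dx.
Lagrangian L = sqrt(1 + (y')^2) has no explicit y dependence, so ∂L/∂y = 0 and the Euler-Lagrange equation gives
    d/dx( y' / sqrt(1 + (y')^2) ) = 0  ⇒  y' / sqrt(1 + (y')^2) = const.
Hence y' is constant, so y(x) is affine.
Fitting the endpoints (-3, -2) and (6, 0):
    slope m = (0 − (-2)) / (6 − (-3)) = 2/9,
    intercept c = (-2) − m·(-3) = -4/3.
Extremal: y(x) = (2/9) x - 4/3.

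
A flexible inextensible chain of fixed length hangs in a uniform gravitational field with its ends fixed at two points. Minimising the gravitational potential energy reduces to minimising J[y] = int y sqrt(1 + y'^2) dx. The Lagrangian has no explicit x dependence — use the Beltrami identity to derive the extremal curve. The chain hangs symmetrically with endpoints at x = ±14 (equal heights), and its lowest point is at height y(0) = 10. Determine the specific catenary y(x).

The Lagrangian L(y, y') = y sqrt(1 + y'^2) has no explicit x dependence, so the Beltrami identity applies:
    L − y' ∂L/∂y' = C.
Compute ∂L/∂y' = y · y' / sqrt(1 + y'^2). Then
    L − y' ∂L/∂y'
    = y sqrt(1 + y'^2) − y · y'^2 / sqrt(1 + y'^2)
    = y (1 + y'^2 − y'^2) / sqrt(1 + y'^2)
    = y / sqrt(1 + y'^2) = C.
Squaring gives y^2 = C^2 (1 + y'^2), i.e.
    y'^2 = y^2 / C^2 − 1.
Separating variables,
    dy / sqrt(y^2 − C^2) = dx / C,
and integrating gives arccosh(y / C) = (x − a)/C, so
    y(x) = C cosh((x − a)/C),
the catenary. The constants C and a are fixed by the two endpoint conditions (and, for the hanging-chain problem, the length constraint selects C).
Now fit the given data. The endpoints x = ±14 are symmetric at equal height, so the catenary is even about its minimum: a = 0 and y(x) = C cosh(x/C). The lowest point is y(0) = C cosh(0) = C, and we are told y(0) = 10, so C = 10. Therefore
    y(x) = 10 cosh(x/10),
and at the endpoints
    y(±14) = 10 cosh(14/10).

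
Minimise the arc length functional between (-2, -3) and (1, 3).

Arc-length functional: J[y] = ∫ sqrt(1 + (y')^2) dx.
Lagrangian L = sqrt(1 + (y')^2) has no explicit y dependence, so ∂L/∂y = 0 and the Euler-Lagrange equation gives
    d/dx( y' / sqrt(1 + (y')^2) ) = 0  ⇒  y' / sqrt(1 + (y')^2) = const.
Hence y' is constant, so y(x) is affine.
Fitting the endpoints (-2, -3) and (1, 3):
    slope m = (3 − (-3)) / (1 − (-2)) = 2,
    intercept c = (-3) − m·(-2) = 1.
Extremal: y(x) = 2 x + 1.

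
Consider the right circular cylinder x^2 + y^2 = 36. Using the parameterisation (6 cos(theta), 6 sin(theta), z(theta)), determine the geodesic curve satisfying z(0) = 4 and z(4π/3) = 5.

Parameterise the cylinder of radius R = 6 as
    r(θ) = (6 cos θ, 6 sin θ, z(θ)).
The arc-length element is
    ds = sqrt(36 + (dz/dθ)^2) dθ,
so the Lagrangian is L = sqrt(36 + z'^2).
L depends on z' only, not on z or θ, so ∂L/∂z = 0 and
    ∂L/∂z' = z' / sqrt(36 + z'^2).
The Euler-Lagrange equation gives
    d/dθ( z' / sqrt(36 + z'^2) ) = 0,
so z' is constant. Integrating once:
    z(θ) = a θ + b,
a helix on the cylinder (a straight line when the cylinder is unrolled). The constants a, b are determined by the endpoint conditions.
With endpoint conditions z(0) = 4 and z(4π/3) = 5: from z(0) = b we get b = 4, and a·4π/3 + 4 = 5 gives a = 3/(4π), so
    z(θ) = (3/(4π)) θ + 4.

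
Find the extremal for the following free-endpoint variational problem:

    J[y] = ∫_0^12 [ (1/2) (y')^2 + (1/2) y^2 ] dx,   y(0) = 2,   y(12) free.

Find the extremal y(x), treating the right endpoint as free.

The Lagrangian L = (1/2) (y')^2 + (1/2) y^2 gives
    ∂L/∂y = 1 y,   ∂L/∂y' = y'.
Euler-Lagrange: y'' − y = 0.
With k = 1, the general solution is
    y(x) = A cosh(x) + B sinh(x).
Fixed left endpoint y(0) = 2 ⇒ A = 2.
The right endpoint x = 12 is free, so the natural (transversality) condition is ∂L/∂y' |_{x=12} = 0, i.e. y'(12) = 0.
Compute y'(x) = A k sinh(k x) + B k cosh(k x), so
    y'(12) = A k sinh(k·12) + B k cosh(k·12) = 0
    ⇒ B = −A tanh(k·12) = − 2 tanh(1·12).
Therefore the extremal is
    y(x) = 2 cosh(1 x) − 2 tanh(1·12) sinh(1 x).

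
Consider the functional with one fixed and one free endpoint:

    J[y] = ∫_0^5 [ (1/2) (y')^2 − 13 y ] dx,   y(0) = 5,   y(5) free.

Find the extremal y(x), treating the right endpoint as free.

The Lagrangian L = (1/2) (y')^2 − 13 y gives
    ∂L/∂y = −13,   ∂L/∂y' = y'.
Euler-Lagrange: d/dx(y') − (−13) = 0, i.e. y'' + 13 = 0, so
    y(x) = −(13/2) x^2 + C1 x + C2.
Fixed left endpoint y(0) = 5 ⇒ C2 = 5.
The right endpoint x = 5 is free, so the natural (transversality) condition is ∂L/∂y' |_{x=5} = 0, i.e. y'(5) = 0.
Compute y'(x) = −13 x + C1, so y'(5) = −65 + C1 = 0 ⇒ C1 = 65.
Therefore the extremal is
    y(x) = −(13/2) x^2 + 65 x + 5.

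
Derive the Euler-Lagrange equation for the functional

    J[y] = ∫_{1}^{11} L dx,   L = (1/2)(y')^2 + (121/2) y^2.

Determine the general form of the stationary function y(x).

The Lagrangian is L = (1/2)(y')^2 + (121/2) y^2.
∂L/∂y = 121y.
∂L/∂y' = y'.
The Euler-Lagrange equation d/dx(∂L/∂y') − ∂L/∂y = 0 becomes:
    y'' - 121 y = 0
General solution: y(x) = A e^(11x) + B e^(-11x), where A and B are arbitrary constants fixed by the endpoint conditions.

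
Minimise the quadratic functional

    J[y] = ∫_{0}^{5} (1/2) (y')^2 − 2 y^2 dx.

The Lagrangian is L = (1/2) (y')^2 − 2 y^2.
Compute ∂L/∂y = -4y, ∂L/∂y' = y'.
The Euler-Lagrange equation d/dx(∂L/∂y') − ∂L/∂y = 0 reduces to
    y'' + 4 y = 0.
Its general solution is
    y(x) = A sin(2x) + B cos(2x),
with A, B fixed by the endpoint conditions.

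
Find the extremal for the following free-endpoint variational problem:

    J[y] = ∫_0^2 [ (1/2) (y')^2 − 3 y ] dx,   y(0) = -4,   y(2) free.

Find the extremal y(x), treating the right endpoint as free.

The Lagrangian L = (1/2) (y')^2 − 3 y gives
    ∂L/∂y = −3,   ∂L/∂y' = y'.
Euler-Lagrange: d/dx(y') − (−3) = 0, i.e. y'' + 3 = 0, so
    y(x) = −(3/2) x^2 + C1 x + C2.
Fixed left endpoint y(0) = -4 ⇒ C2 = -4.
The right endpoint x = 2 is free, so the natural (transversality) condition is ∂L/∂y' |_{x=2} = 0, i.e. y'(2) = 0.
Compute y'(x) = −3 x + C1, so y'(2) = −6 + C1 = 0 ⇒ C1 = 6.
Therefore the extremal is
    y(x) = −(3/2) x^2 + 6 x − 4.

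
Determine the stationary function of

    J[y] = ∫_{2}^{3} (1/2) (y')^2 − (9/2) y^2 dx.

The Lagrangian is L = (1/2) (y')^2 − (9/2) y^2.
Compute ∂L/∂y = -9y, ∂L/∂y' = y'.
The Euler-Lagrange equation d/dx(∂L/∂y') − ∂L/∂y = 0 reduces to
    y'' + 9 y = 0.
Its general solution is
    y(x) = A sin(3x) + B cos(3x),
with A, B fixed by the endpoint conditions.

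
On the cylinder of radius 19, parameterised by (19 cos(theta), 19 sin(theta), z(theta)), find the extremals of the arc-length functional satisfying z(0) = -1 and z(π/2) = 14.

Parameterise the cylinder of radius R = 19 as
    r(θ) = (19 cos θ, 19 sin θ, z(θ)).
The arc-length element is
    ds = sqrt(361 + (dz/dθ)^2) dθ,
so the Lagrangian is L = sqrt(361 + z'^2).
L depends on z' only, not on z or θ, so ∂L/∂z = 0 and
    ∂L/∂z' = z' / sqrt(361 + z'^2).
The Euler-Lagrange equation gives
    d/dθ( z' / sqrt(361 + z'^2) ) = 0,
so z' is constant. Integrating once:
    z(θ) = a θ + b,
a helix on the cylinder (a straight line when the cylinder is unrolled). The constants a, b are determined by the endpoint conditions.
With endpoint conditions z(0) = -1 and z(π/2) = 14: from z(0) = b we get b = -1, and a·π/2 + -1 = 14 gives a = 30/π, so
    z(θ) = (30/π) θ − 1.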